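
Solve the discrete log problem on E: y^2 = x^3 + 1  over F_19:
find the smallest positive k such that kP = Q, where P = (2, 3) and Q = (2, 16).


Enumerate multiples of P until we hit Q = (2, 16):
  1P = (2, 3)
  2P = (0, 1)
  3P = (18, 0)
  4P = (0, 18)
  5P = (2, 16)
Match found at i = 5.

k = 5


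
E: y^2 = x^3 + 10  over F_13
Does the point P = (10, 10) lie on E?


Check whether y^2 = x^3 + 0 x + 10 (mod 13) for (x, y) = (10, 10).
LHS: y^2 = 10^2 mod 13 = 9
RHS: x^3 + 0 x + 10 = 10^3 + 0*10 + 10 mod 13 = 9
LHS = RHS

Yes, on the curve


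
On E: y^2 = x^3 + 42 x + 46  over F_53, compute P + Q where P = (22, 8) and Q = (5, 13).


P != Q, so use the chord formula.
s = (y2 - y1) / (x2 - x1) = (5) / (36) mod 53 = 34
x3 = s^2 - x1 - x2 mod 53 = 34^2 - 22 - 5 = 16
y3 = s (x1 - x3) - y1 mod 53 = 34 * (22 - 16) - 8 = 37

P + Q = (16, 37)


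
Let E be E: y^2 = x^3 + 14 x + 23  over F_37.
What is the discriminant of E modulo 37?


4 a^3 + 27 b^2 = 4*14^3 + 27*23^2 = 10976 + 14283 = 25259
Delta = -16 * (25259) = -404144
Delta mod 37 = 7

Delta = 7 (mod 37)


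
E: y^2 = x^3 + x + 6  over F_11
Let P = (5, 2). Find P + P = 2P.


Doubling: s = (3 x1^2 + a) / (2 y1)
s = (3*5^2 + 1) / (2*2) mod 11 = 8
x3 = s^2 - 2 x1 mod 11 = 8^2 - 2*5 = 10
y3 = s (x1 - x3) - y1 mod 11 = 8 * (5 - 10) - 2 = 2

2P = (10, 2)


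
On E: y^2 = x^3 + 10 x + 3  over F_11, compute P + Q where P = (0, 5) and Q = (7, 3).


P != Q, so use the chord formula.
s = (y2 - y1) / (x2 - x1) = (9) / (7) mod 11 = 6
x3 = s^2 - x1 - x2 mod 11 = 6^2 - 0 - 7 = 7
y3 = s (x1 - x3) - y1 mod 11 = 6 * (0 - 7) - 5 = 8

P + Q = (7, 8)


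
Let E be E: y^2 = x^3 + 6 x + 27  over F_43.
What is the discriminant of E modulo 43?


4 a^3 + 27 b^2 = 4*6^3 + 27*27^2 = 864 + 19683 = 20547
Delta = -16 * (20547) = -328752
Delta mod 43 = 26

Delta = 26 (mod 43)


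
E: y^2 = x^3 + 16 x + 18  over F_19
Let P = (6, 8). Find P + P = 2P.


Doubling: s = (3 x1^2 + a) / (2 y1)
s = (3*6^2 + 16) / (2*8) mod 19 = 3
x3 = s^2 - 2 x1 mod 19 = 3^2 - 2*6 = 16
y3 = s (x1 - x3) - y1 mod 19 = 3 * (6 - 16) - 8 = 0

2P = (16, 0)


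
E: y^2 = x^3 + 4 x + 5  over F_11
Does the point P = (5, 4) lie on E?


Check whether y^2 = x^3 + 4 x + 5 (mod 11) for (x, y) = (5, 4).
LHS: y^2 = 4^2 mod 11 = 5
RHS: x^3 + 4 x + 5 = 5^3 + 4*5 + 5 mod 11 = 7
LHS != RHS

No, not on the curve


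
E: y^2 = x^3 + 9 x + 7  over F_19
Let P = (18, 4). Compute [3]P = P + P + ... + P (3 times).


k = 3 = 11_2 (binary, LSB first: 11)
Double-and-add from P = (18, 4):
  bit 0 = 1: acc = O + (18, 4) = (18, 4)
  bit 1 = 1: acc = (18, 4) + (9, 0) = (18, 15)

3P = (18, 15)


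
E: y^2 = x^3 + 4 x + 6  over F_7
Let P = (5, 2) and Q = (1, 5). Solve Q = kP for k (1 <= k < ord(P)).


Enumerate multiples of P until we hit Q = (1, 5):
  1P = (5, 2)
  2P = (6, 1)
  3P = (4, 4)
  4P = (2, 6)
  5P = (1, 2)
  6P = (1, 5)
Match found at i = 6.

k = 6


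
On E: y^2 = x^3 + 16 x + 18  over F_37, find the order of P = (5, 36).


Compute successive multiples of P until we hit O:
  1P = (5, 36)
  2P = (16, 2)
  3P = (28, 25)
  4P = (15, 9)
  5P = (18, 25)
  6P = (18, 12)
  7P = (15, 28)
  8P = (28, 12)
  ... (continuing to 11P)
  11P = O

ord(P) = 11


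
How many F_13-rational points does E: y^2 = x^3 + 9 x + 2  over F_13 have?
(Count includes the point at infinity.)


For each x in F_13, count y with y^2 = x^3 + 9 x + 2 mod 13:
  x = 1: RHS = 12, y in [5, 8]  -> 2 point(s)
  x = 3: RHS = 4, y in [2, 11]  -> 2 point(s)
  x = 5: RHS = 3, y in [4, 9]  -> 2 point(s)
  x = 6: RHS = 12, y in [5, 8]  -> 2 point(s)
  x = 8: RHS = 1, y in [1, 12]  -> 2 point(s)
  x = 10: RHS = 0, y in [0]  -> 1 point(s)
Affine points: 11. Add the point at infinity: total = 12.

#E(F_13) = 12


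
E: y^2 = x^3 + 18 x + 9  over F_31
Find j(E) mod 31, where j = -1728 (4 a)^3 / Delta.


Delta = -16(4 a^3 + 27 b^2) mod 31 = 30
-1728 * (4 a)^3 = -1728 * (4*18)^3 mod 31 = 2
j = 2 * 30^(-1) mod 31 = 29

j = 29 (mod 31)


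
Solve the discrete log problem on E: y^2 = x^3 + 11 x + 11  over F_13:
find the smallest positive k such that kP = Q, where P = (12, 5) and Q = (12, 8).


Enumerate multiples of P until we hit Q = (12, 8):
  1P = (12, 5)
  2P = (5, 10)
  3P = (5, 3)
  4P = (12, 8)
Match found at i = 4.

k = 4


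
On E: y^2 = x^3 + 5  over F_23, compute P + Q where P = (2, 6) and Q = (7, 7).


P != Q, so use the chord formula.
s = (y2 - y1) / (x2 - x1) = (1) / (5) mod 23 = 14
x3 = s^2 - x1 - x2 mod 23 = 14^2 - 2 - 7 = 3
y3 = s (x1 - x3) - y1 mod 23 = 14 * (2 - 3) - 6 = 3

P + Q = (3, 3)


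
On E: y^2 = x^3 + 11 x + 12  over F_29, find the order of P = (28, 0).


Compute successive multiples of P until we hit O:
  1P = (28, 0)
  2P = O

ord(P) = 2


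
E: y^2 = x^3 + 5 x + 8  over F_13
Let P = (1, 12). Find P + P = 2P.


Doubling: s = (3 x1^2 + a) / (2 y1)
s = (3*1^2 + 5) / (2*12) mod 13 = 9
x3 = s^2 - 2 x1 mod 13 = 9^2 - 2*1 = 1
y3 = s (x1 - x3) - y1 mod 13 = 9 * (1 - 1) - 12 = 1

2P = (1, 1)


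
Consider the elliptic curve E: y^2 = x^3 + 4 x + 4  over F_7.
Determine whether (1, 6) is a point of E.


Check whether y^2 = x^3 + 4 x + 4 (mod 7) for (x, y) = (1, 6).
LHS: y^2 = 6^2 mod 7 = 1
RHS: x^3 + 4 x + 4 = 1^3 + 4*1 + 4 mod 7 = 2
LHS != RHS

No, not on the curve


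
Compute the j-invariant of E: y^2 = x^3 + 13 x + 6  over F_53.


Delta = -16(4 a^3 + 27 b^2) mod 53 = 31
-1728 * (4 a)^3 = -1728 * (4*13)^3 mod 53 = 32
j = 32 * 31^(-1) mod 53 = 13

j = 13 (mod 53)


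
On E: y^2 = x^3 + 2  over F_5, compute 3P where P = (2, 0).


k = 3 = 11_2 (binary, LSB first: 11)
Double-and-add from P = (2, 0):
  bit 0 = 1: acc = O + (2, 0) = (2, 0)
  bit 1 = 1: acc = (2, 0) + O = (2, 0)

3P = (2, 0)


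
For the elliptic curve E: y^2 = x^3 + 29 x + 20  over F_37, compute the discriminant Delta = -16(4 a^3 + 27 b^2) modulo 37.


4 a^3 + 27 b^2 = 4*29^3 + 27*20^2 = 97556 + 10800 = 108356
Delta = -16 * (108356) = -1733696
Delta mod 37 = 13

Delta = 13 (mod 37)


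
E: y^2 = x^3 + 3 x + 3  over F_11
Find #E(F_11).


For each x in F_11, count y with y^2 = x^3 + 3 x + 3 mod 11:
  x = 0: RHS = 3, y in [5, 6]  -> 2 point(s)
  x = 5: RHS = 0, y in [0]  -> 1 point(s)
  x = 7: RHS = 4, y in [2, 9]  -> 2 point(s)
  x = 8: RHS = 0, y in [0]  -> 1 point(s)
  x = 9: RHS = 0, y in [0]  -> 1 point(s)
Affine points: 7. Add the point at infinity: total = 8.

#E(F_11) = 8


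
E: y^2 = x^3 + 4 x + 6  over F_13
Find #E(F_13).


For each x in F_13, count y with y^2 = x^3 + 4 x + 6 mod 13:
  x = 2: RHS = 9, y in [3, 10]  -> 2 point(s)
  x = 6: RHS = 12, y in [5, 8]  -> 2 point(s)
  x = 7: RHS = 0, y in [0]  -> 1 point(s)
  x = 8: RHS = 4, y in [2, 11]  -> 2 point(s)
  x = 9: RHS = 4, y in [2, 11]  -> 2 point(s)
  x = 11: RHS = 3, y in [4, 9]  -> 2 point(s)
  x = 12: RHS = 1, y in [1, 12]  -> 2 point(s)
Affine points: 13. Add the point at infinity: total = 14.

#E(F_13) = 14


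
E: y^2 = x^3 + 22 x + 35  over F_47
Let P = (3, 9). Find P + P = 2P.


Doubling: s = (3 x1^2 + a) / (2 y1)
s = (3*3^2 + 22) / (2*9) mod 47 = 21
x3 = s^2 - 2 x1 mod 47 = 21^2 - 2*3 = 12
y3 = s (x1 - x3) - y1 mod 47 = 21 * (3 - 12) - 9 = 37

2P = (12, 37)


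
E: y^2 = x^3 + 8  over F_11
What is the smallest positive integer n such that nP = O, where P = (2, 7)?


Compute successive multiples of P until we hit O:
  1P = (2, 7)
  2P = (1, 8)
  3P = (9, 0)
  4P = (1, 3)
  5P = (2, 4)
  6P = O

ord(P) = 6


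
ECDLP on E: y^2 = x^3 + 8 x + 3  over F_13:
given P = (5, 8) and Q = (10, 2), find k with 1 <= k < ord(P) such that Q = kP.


Enumerate multiples of P until we hit Q = (10, 2):
  1P = (5, 8)
  2P = (0, 9)
  3P = (7, 8)
  4P = (1, 5)
  5P = (10, 11)
  6P = (2, 12)
  7P = (2, 1)
  8P = (10, 2)
Match found at i = 8.

k = 8


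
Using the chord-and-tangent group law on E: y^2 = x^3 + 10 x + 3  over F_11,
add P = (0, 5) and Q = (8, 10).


P != Q, so use the chord formula.
s = (y2 - y1) / (x2 - x1) = (5) / (8) mod 11 = 2
x3 = s^2 - x1 - x2 mod 11 = 2^2 - 0 - 8 = 7
y3 = s (x1 - x3) - y1 mod 11 = 2 * (0 - 7) - 5 = 3

P + Q = (7, 3)


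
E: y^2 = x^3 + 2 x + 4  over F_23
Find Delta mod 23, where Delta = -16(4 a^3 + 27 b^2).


4 a^3 + 27 b^2 = 4*2^3 + 27*4^2 = 32 + 432 = 464
Delta = -16 * (464) = -7424
Delta mod 23 = 5

Delta = 5 (mod 23)


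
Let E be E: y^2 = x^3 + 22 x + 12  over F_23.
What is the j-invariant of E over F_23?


Delta = -16(4 a^3 + 27 b^2) mod 23 = 2
-1728 * (4 a)^3 = -1728 * (4*22)^3 mod 23 = 8
j = 8 * 2^(-1) mod 23 = 4

j = 4 (mod 23)


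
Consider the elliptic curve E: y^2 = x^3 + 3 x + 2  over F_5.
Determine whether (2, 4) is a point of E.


Check whether y^2 = x^3 + 3 x + 2 (mod 5) for (x, y) = (2, 4).
LHS: y^2 = 4^2 mod 5 = 1
RHS: x^3 + 3 x + 2 = 2^3 + 3*2 + 2 mod 5 = 1
LHS = RHS

Yes, on the curve


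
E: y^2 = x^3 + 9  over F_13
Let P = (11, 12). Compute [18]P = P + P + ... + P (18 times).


k = 18 = 10010_2 (binary, LSB first: 01001)
Double-and-add from P = (11, 12):
  bit 0 = 0: acc unchanged = O
  bit 1 = 1: acc = O + (1, 6) = (1, 6)
  bit 2 = 0: acc unchanged = (1, 6)
  bit 3 = 0: acc unchanged = (1, 6)
  bit 4 = 1: acc = (1, 6) + (8, 12) = (5, 11)

18P = (5, 11)


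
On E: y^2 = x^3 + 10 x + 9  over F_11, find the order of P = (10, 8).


Compute successive multiples of P until we hit O:
  1P = (10, 8)
  2P = (7, 2)
  3P = (9, 5)
  4P = (1, 8)
  5P = (0, 3)
  6P = (4, 6)
  7P = (2, 2)
  8P = (3, 0)
  ... (continuing to 16P)
  16P = O

ord(P) = 16


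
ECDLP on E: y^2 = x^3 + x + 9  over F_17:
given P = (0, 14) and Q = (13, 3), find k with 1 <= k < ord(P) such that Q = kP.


Enumerate multiples of P until we hit Q = (13, 3):
  1P = (0, 14)
  2P = (9, 13)
  3P = (12, 10)
  4P = (7, 11)
  5P = (14, 9)
  6P = (2, 11)
  7P = (13, 14)
  8P = (4, 3)
  9P = (11, 12)
  10P = (8, 6)
  11P = (10, 13)
  12P = (15, 13)
  13P = (15, 4)
  14P = (10, 4)
  15P = (8, 11)
  16P = (11, 5)
  17P = (4, 14)
  18P = (13, 3)
Match found at i = 18.

k = 18


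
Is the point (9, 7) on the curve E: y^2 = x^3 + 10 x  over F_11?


Check whether y^2 = x^3 + 10 x + 0 (mod 11) for (x, y) = (9, 7).
LHS: y^2 = 7^2 mod 11 = 5
RHS: x^3 + 10 x + 0 = 9^3 + 10*9 + 0 mod 11 = 5
LHS = RHS

Yes, on the curve


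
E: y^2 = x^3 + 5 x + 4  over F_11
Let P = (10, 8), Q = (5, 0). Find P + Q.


P != Q, so use the chord formula.
s = (y2 - y1) / (x2 - x1) = (3) / (6) mod 11 = 6
x3 = s^2 - x1 - x2 mod 11 = 6^2 - 10 - 5 = 10
y3 = s (x1 - x3) - y1 mod 11 = 6 * (10 - 10) - 8 = 3

P + Q = (10, 3)


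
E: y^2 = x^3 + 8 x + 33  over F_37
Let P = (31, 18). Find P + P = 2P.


Doubling: s = (3 x1^2 + a) / (2 y1)
s = (3*31^2 + 8) / (2*18) mod 37 = 32
x3 = s^2 - 2 x1 mod 37 = 32^2 - 2*31 = 0
y3 = s (x1 - x3) - y1 mod 37 = 32 * (31 - 0) - 18 = 12

2P = (0, 12)


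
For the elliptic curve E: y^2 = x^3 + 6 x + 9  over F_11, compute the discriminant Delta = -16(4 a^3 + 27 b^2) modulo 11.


4 a^3 + 27 b^2 = 4*6^3 + 27*9^2 = 864 + 2187 = 3051
Delta = -16 * (3051) = -48816
Delta mod 11 = 2

Delta = 2 (mod 11)


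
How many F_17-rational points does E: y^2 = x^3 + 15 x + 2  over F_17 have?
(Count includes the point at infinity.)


For each x in F_17, count y with y^2 = x^3 + 15 x + 2 mod 17:
  x = 0: RHS = 2, y in [6, 11]  -> 2 point(s)
  x = 1: RHS = 1, y in [1, 16]  -> 2 point(s)
  x = 5: RHS = 15, y in [7, 10]  -> 2 point(s)
  x = 6: RHS = 2, y in [6, 11]  -> 2 point(s)
  x = 7: RHS = 8, y in [5, 12]  -> 2 point(s)
  x = 9: RHS = 16, y in [4, 13]  -> 2 point(s)
  x = 10: RHS = 13, y in [8, 9]  -> 2 point(s)
  x = 11: RHS = 2, y in [6, 11]  -> 2 point(s)
  x = 14: RHS = 15, y in [7, 10]  -> 2 point(s)
  x = 15: RHS = 15, y in [7, 10]  -> 2 point(s)
Affine points: 20. Add the point at infinity: total = 21.

#E(F_17) = 21


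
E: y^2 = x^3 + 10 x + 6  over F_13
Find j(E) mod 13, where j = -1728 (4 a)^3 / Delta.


Delta = -16(4 a^3 + 27 b^2) mod 13 = 8
-1728 * (4 a)^3 = -1728 * (4*10)^3 mod 13 = 1
j = 1 * 8^(-1) mod 13 = 5

j = 5 (mod 13)


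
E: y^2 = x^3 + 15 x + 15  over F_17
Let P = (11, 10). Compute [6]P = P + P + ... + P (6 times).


k = 6 = 110_2 (binary, LSB first: 011)
Double-and-add from P = (11, 10):
  bit 0 = 0: acc unchanged = O
  bit 1 = 1: acc = O + (10, 14) = (10, 14)
  bit 2 = 1: acc = (10, 14) + (12, 6) = (11, 7)

6P = (11, 7)


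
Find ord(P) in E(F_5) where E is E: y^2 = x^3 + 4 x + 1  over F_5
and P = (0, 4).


Compute successive multiples of P until we hit O:
  1P = (0, 4)
  2P = (4, 4)
  3P = (1, 1)
  4P = (3, 0)
  5P = (1, 4)
  6P = (4, 1)
  7P = (0, 1)
  8P = O

ord(P) = 8


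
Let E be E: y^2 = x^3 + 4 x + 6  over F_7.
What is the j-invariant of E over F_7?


Delta = -16(4 a^3 + 27 b^2) mod 7 = 1
-1728 * (4 a)^3 = -1728 * (4*4)^3 mod 7 = 1
j = 1 * 1^(-1) mod 7 = 1

j = 1 (mod 7)


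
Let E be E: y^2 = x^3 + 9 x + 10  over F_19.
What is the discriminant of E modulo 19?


4 a^3 + 27 b^2 = 4*9^3 + 27*10^2 = 2916 + 2700 = 5616
Delta = -16 * (5616) = -89856
Delta mod 19 = 14

Delta = 14 (mod 19)


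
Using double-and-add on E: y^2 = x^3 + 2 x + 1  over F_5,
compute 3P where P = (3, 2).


k = 3 = 11_2 (binary, LSB first: 11)
Double-and-add from P = (3, 2):
  bit 0 = 1: acc = O + (3, 2) = (3, 2)
  bit 1 = 1: acc = (3, 2) + (0, 1) = (1, 2)

3P = (1, 2)


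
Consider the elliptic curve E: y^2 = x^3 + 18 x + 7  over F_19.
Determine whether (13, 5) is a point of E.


Check whether y^2 = x^3 + 18 x + 7 (mod 19) for (x, y) = (13, 5).
LHS: y^2 = 5^2 mod 19 = 6
RHS: x^3 + 18 x + 7 = 13^3 + 18*13 + 7 mod 19 = 6
LHS = RHS

Yes, on the curve


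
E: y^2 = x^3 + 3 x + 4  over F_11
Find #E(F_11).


For each x in F_11, count y with y^2 = x^3 + 3 x + 4 mod 11:
  x = 0: RHS = 4, y in [2, 9]  -> 2 point(s)
  x = 4: RHS = 3, y in [5, 6]  -> 2 point(s)
  x = 5: RHS = 1, y in [1, 10]  -> 2 point(s)
  x = 7: RHS = 5, y in [4, 7]  -> 2 point(s)
  x = 8: RHS = 1, y in [1, 10]  -> 2 point(s)
  x = 9: RHS = 1, y in [1, 10]  -> 2 point(s)
  x = 10: RHS = 0, y in [0]  -> 1 point(s)
Affine points: 13. Add the point at infinity: total = 14.

#E(F_11) = 14


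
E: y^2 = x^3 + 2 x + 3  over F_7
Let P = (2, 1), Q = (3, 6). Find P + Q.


P != Q, so use the chord formula.
s = (y2 - y1) / (x2 - x1) = (5) / (1) mod 7 = 5
x3 = s^2 - x1 - x2 mod 7 = 5^2 - 2 - 3 = 6
y3 = s (x1 - x3) - y1 mod 7 = 5 * (2 - 6) - 1 = 0

P + Q = (6, 0)


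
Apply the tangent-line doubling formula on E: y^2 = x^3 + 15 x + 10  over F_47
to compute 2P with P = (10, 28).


Doubling: s = (3 x1^2 + a) / (2 y1)
s = (3*10^2 + 15) / (2*28) mod 47 = 35
x3 = s^2 - 2 x1 mod 47 = 35^2 - 2*10 = 30
y3 = s (x1 - x3) - y1 mod 47 = 35 * (10 - 30) - 28 = 24

2P = (30, 24)


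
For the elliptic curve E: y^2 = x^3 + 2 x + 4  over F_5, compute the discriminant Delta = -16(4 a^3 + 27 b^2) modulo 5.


4 a^3 + 27 b^2 = 4*2^3 + 27*4^2 = 32 + 432 = 464
Delta = -16 * (464) = -7424
Delta mod 5 = 1

Delta = 1 (mod 5)


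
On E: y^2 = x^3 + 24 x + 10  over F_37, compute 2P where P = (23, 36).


Doubling: s = (3 x1^2 + a) / (2 y1)
s = (3*23^2 + 24) / (2*36) mod 37 = 27
x3 = s^2 - 2 x1 mod 37 = 27^2 - 2*23 = 17
y3 = s (x1 - x3) - y1 mod 37 = 27 * (23 - 17) - 36 = 15

2P = (17, 15)


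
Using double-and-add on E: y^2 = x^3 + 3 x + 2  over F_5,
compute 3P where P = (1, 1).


k = 3 = 11_2 (binary, LSB first: 11)
Double-and-add from P = (1, 1):
  bit 0 = 1: acc = O + (1, 1) = (1, 1)
  bit 1 = 1: acc = (1, 1) + (2, 1) = (2, 4)

3P = (2, 4)


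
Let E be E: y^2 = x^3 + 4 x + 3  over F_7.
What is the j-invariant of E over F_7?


Delta = -16(4 a^3 + 27 b^2) mod 7 = 3
-1728 * (4 a)^3 = -1728 * (4*4)^3 mod 7 = 1
j = 1 * 3^(-1) mod 7 = 5

j = 5 (mod 7)


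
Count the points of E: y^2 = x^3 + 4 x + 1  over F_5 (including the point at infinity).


For each x in F_5, count y with y^2 = x^3 + 4 x + 1 mod 5:
  x = 0: RHS = 1, y in [1, 4]  -> 2 point(s)
  x = 1: RHS = 1, y in [1, 4]  -> 2 point(s)
  x = 3: RHS = 0, y in [0]  -> 1 point(s)
  x = 4: RHS = 1, y in [1, 4]  -> 2 point(s)
Affine points: 7. Add the point at infinity: total = 8.

#E(F_5) = 8


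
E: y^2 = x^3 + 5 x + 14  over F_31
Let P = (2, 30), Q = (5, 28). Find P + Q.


P != Q, so use the chord formula.
s = (y2 - y1) / (x2 - x1) = (29) / (3) mod 31 = 20
x3 = s^2 - x1 - x2 mod 31 = 20^2 - 2 - 5 = 21
y3 = s (x1 - x3) - y1 mod 31 = 20 * (2 - 21) - 30 = 24

P + Q = (21, 24)


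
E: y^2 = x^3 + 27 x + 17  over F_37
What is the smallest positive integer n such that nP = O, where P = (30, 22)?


Compute successive multiples of P until we hit O:
  1P = (30, 22)
  2P = (21, 22)
  3P = (23, 15)
  4P = (22, 23)
  5P = (33, 20)
  6P = (32, 4)
  7P = (19, 27)
  8P = (9, 29)
  ... (continuing to 34P)
  34P = O

ord(P) = 34


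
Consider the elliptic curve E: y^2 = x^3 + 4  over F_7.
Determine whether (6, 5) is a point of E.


Check whether y^2 = x^3 + 0 x + 4 (mod 7) for (x, y) = (6, 5).
LHS: y^2 = 5^2 mod 7 = 4
RHS: x^3 + 0 x + 4 = 6^3 + 0*6 + 4 mod 7 = 3
LHS != RHS

No, not on the curve


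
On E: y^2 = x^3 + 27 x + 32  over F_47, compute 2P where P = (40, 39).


Doubling: s = (3 x1^2 + a) / (2 y1)
s = (3*40^2 + 27) / (2*39) mod 47 = 42
x3 = s^2 - 2 x1 mod 47 = 42^2 - 2*40 = 39
y3 = s (x1 - x3) - y1 mod 47 = 42 * (40 - 39) - 39 = 3

2P = (39, 3)


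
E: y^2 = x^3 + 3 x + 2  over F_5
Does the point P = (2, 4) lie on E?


Check whether y^2 = x^3 + 3 x + 2 (mod 5) for (x, y) = (2, 4).
LHS: y^2 = 4^2 mod 5 = 1
RHS: x^3 + 3 x + 2 = 2^3 + 3*2 + 2 mod 5 = 1
LHS = RHS

Yes, on the curve


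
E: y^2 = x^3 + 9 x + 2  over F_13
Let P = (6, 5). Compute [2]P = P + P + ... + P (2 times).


k = 2 = 10_2 (binary, LSB first: 01)
Double-and-add from P = (6, 5):
  bit 0 = 0: acc unchanged = O
  bit 1 = 1: acc = O + (1, 8) = (1, 8)

2P = (1, 8)


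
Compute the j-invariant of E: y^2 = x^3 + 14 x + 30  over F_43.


Delta = -16(4 a^3 + 27 b^2) mod 43 = 2
-1728 * (4 a)^3 = -1728 * (4*14)^3 mod 43 = 11
j = 11 * 2^(-1) mod 43 = 27

j = 27 (mod 43)


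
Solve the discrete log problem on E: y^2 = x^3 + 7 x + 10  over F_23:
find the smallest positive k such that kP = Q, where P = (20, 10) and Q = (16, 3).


Enumerate multiples of P until we hit Q = (16, 3):
  1P = (20, 10)
  2P = (22, 5)
  3P = (16, 3)
Match found at i = 3.

k = 3


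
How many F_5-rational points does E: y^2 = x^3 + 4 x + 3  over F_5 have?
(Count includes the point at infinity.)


For each x in F_5, count y with y^2 = x^3 + 4 x + 3 mod 5:
  x = 2: RHS = 4, y in [2, 3]  -> 2 point(s)
Affine points: 2. Add the point at infinity: total = 3.

#E(F_5) = 3


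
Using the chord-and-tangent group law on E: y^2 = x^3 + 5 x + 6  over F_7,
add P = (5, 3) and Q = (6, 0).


P != Q, so use the chord formula.
s = (y2 - y1) / (x2 - x1) = (4) / (1) mod 7 = 4
x3 = s^2 - x1 - x2 mod 7 = 4^2 - 5 - 6 = 5
y3 = s (x1 - x3) - y1 mod 7 = 4 * (5 - 5) - 3 = 4

P + Q = (5, 4)


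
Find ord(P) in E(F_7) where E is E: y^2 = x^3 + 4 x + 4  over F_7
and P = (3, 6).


Compute successive multiples of P until we hit O:
  1P = (3, 6)
  2P = (5, 4)
  3P = (0, 5)
  4P = (1, 4)
  5P = (4, 0)
  6P = (1, 3)
  7P = (0, 2)
  8P = (5, 3)
  ... (continuing to 10P)
  10P = O

ord(P) = 10


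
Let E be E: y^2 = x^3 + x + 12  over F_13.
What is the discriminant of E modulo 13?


4 a^3 + 27 b^2 = 4*1^3 + 27*12^2 = 4 + 3888 = 3892
Delta = -16 * (3892) = -62272
Delta mod 13 = 11

Delta = 11 (mod 13)


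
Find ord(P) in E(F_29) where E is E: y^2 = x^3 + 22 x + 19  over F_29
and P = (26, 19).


Compute successive multiples of P until we hit O:
  1P = (26, 19)
  2P = (7, 20)
  3P = (5, 15)
  4P = (20, 7)
  5P = (16, 1)
  6P = (3, 5)
  7P = (28, 5)
  8P = (24, 25)
  ... (continuing to 25P)
  25P = O

ord(P) = 25


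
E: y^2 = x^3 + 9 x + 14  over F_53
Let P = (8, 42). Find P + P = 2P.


Doubling: s = (3 x1^2 + a) / (2 y1)
s = (3*8^2 + 9) / (2*42) mod 53 = 27
x3 = s^2 - 2 x1 mod 53 = 27^2 - 2*8 = 24
y3 = s (x1 - x3) - y1 mod 53 = 27 * (8 - 24) - 42 = 3

2P = (24, 3)


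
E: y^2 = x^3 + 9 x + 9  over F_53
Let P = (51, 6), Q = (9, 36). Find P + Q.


P != Q, so use the chord formula.
s = (y2 - y1) / (x2 - x1) = (30) / (11) mod 53 = 22
x3 = s^2 - x1 - x2 mod 53 = 22^2 - 51 - 9 = 0
y3 = s (x1 - x3) - y1 mod 53 = 22 * (51 - 0) - 6 = 3

P + Q = (0, 3)


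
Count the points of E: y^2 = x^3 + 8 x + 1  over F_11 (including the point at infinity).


For each x in F_11, count y with y^2 = x^3 + 8 x + 1 mod 11:
  x = 0: RHS = 1, y in [1, 10]  -> 2 point(s)
  x = 2: RHS = 3, y in [5, 6]  -> 2 point(s)
  x = 4: RHS = 9, y in [3, 8]  -> 2 point(s)
  x = 5: RHS = 1, y in [1, 10]  -> 2 point(s)
  x = 6: RHS = 1, y in [1, 10]  -> 2 point(s)
  x = 7: RHS = 4, y in [2, 9]  -> 2 point(s)
  x = 8: RHS = 5, y in [4, 7]  -> 2 point(s)
  x = 10: RHS = 3, y in [5, 6]  -> 2 point(s)
Affine points: 16. Add the point at infinity: total = 17.

#E(F_11) = 17


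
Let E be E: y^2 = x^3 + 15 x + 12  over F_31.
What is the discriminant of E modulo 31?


4 a^3 + 27 b^2 = 4*15^3 + 27*12^2 = 13500 + 3888 = 17388
Delta = -16 * (17388) = -278208
Delta mod 31 = 17

Delta = 17 (mod 31)


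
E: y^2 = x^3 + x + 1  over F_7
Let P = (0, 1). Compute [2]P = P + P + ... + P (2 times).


k = 2 = 10_2 (binary, LSB first: 01)
Double-and-add from P = (0, 1):
  bit 0 = 0: acc unchanged = O
  bit 1 = 1: acc = O + (2, 5) = (2, 5)

2P = (2, 5)


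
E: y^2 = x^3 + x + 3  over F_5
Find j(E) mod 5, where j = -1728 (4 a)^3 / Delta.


Delta = -16(4 a^3 + 27 b^2) mod 5 = 3
-1728 * (4 a)^3 = -1728 * (4*1)^3 mod 5 = 3
j = 3 * 3^(-1) mod 5 = 1

j = 1 (mod 5)


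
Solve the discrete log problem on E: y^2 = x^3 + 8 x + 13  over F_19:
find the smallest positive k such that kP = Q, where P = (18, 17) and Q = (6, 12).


Enumerate multiples of P until we hit Q = (6, 12):
  1P = (18, 17)
  2P = (6, 7)
  3P = (11, 11)
  4P = (14, 0)
  5P = (11, 8)
  6P = (6, 12)
Match found at i = 6.

k = 6


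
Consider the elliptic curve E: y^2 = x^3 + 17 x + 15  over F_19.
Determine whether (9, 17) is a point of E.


Check whether y^2 = x^3 + 17 x + 15 (mod 19) for (x, y) = (9, 17).
LHS: y^2 = 17^2 mod 19 = 4
RHS: x^3 + 17 x + 15 = 9^3 + 17*9 + 15 mod 19 = 4
LHS = RHS

Yes, on the curve


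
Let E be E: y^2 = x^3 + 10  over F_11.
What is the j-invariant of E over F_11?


Delta = -16(4 a^3 + 27 b^2) mod 11 = 8
-1728 * (4 a)^3 = -1728 * (4*0)^3 mod 11 = 0
j = 0 * 8^(-1) mod 11 = 0

j = 0 (mod 11)


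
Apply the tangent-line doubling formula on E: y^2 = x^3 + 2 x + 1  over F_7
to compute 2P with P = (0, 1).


Doubling: s = (3 x1^2 + a) / (2 y1)
s = (3*0^2 + 2) / (2*1) mod 7 = 1
x3 = s^2 - 2 x1 mod 7 = 1^2 - 2*0 = 1
y3 = s (x1 - x3) - y1 mod 7 = 1 * (0 - 1) - 1 = 5

2P = (1, 5)


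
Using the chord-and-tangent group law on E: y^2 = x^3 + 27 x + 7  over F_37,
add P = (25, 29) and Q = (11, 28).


P != Q, so use the chord formula.
s = (y2 - y1) / (x2 - x1) = (36) / (23) mod 37 = 8
x3 = s^2 - x1 - x2 mod 37 = 8^2 - 25 - 11 = 28
y3 = s (x1 - x3) - y1 mod 37 = 8 * (25 - 28) - 29 = 21

P + Q = (28, 21)


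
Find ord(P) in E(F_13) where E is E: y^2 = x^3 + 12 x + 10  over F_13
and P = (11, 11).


Compute successive multiples of P until we hit O:
  1P = (11, 11)
  2P = (1, 7)
  3P = (10, 5)
  4P = (2, 4)
  5P = (12, 7)
  6P = (6, 8)
  7P = (0, 6)
  8P = (5, 0)
  ... (continuing to 16P)
  16P = O

ord(P) = 16


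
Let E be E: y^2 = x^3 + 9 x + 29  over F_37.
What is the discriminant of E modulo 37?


4 a^3 + 27 b^2 = 4*9^3 + 27*29^2 = 2916 + 22707 = 25623
Delta = -16 * (25623) = -409968
Delta mod 37 = 29

Delta = 29 (mod 37)


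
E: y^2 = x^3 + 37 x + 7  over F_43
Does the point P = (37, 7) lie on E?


Check whether y^2 = x^3 + 37 x + 7 (mod 43) for (x, y) = (37, 7).
LHS: y^2 = 7^2 mod 43 = 6
RHS: x^3 + 37 x + 7 = 37^3 + 37*37 + 7 mod 43 = 42
LHS != RHS

No, not on the curve


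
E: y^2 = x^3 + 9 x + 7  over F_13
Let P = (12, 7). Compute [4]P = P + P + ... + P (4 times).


k = 4 = 100_2 (binary, LSB first: 001)
Double-and-add from P = (12, 7):
  bit 0 = 0: acc unchanged = O
  bit 1 = 0: acc unchanged = O
  bit 2 = 1: acc = O + (4, 9) = (4, 9)

4P = (4, 9)


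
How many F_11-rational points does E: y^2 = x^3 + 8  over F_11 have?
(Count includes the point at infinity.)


For each x in F_11, count y with y^2 = x^3 + 0 x + 8 mod 11:
  x = 1: RHS = 9, y in [3, 8]  -> 2 point(s)
  x = 2: RHS = 5, y in [4, 7]  -> 2 point(s)
  x = 5: RHS = 1, y in [1, 10]  -> 2 point(s)
  x = 6: RHS = 4, y in [2, 9]  -> 2 point(s)
  x = 8: RHS = 3, y in [5, 6]  -> 2 point(s)
  x = 9: RHS = 0, y in [0]  -> 1 point(s)
Affine points: 11. Add the point at infinity: total = 12.

#E(F_11) = 12


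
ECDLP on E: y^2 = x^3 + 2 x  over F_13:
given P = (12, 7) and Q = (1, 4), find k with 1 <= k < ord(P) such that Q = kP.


Enumerate multiples of P until we hit Q = (1, 4):
  1P = (12, 7)
  2P = (1, 9)
  3P = (1, 4)
Match found at i = 3.

k = 3


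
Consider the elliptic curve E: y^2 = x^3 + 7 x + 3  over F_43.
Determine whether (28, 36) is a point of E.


Check whether y^2 = x^3 + 7 x + 3 (mod 43) for (x, y) = (28, 36).
LHS: y^2 = 36^2 mod 43 = 6
RHS: x^3 + 7 x + 3 = 28^3 + 7*28 + 3 mod 43 = 6
LHS = RHS

Yes, on the curve


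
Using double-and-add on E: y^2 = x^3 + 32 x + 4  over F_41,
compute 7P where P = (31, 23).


k = 7 = 111_2 (binary, LSB first: 111)
Double-and-add from P = (31, 23):
  bit 0 = 1: acc = O + (31, 23) = (31, 23)
  bit 1 = 1: acc = (31, 23) + (19, 3) = (12, 36)
  bit 2 = 1: acc = (12, 36) + (23, 19) = (5, 24)

7P = (5, 24)


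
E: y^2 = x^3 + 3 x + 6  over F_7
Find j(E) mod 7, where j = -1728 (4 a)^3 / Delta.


Delta = -16(4 a^3 + 27 b^2) mod 7 = 3
-1728 * (4 a)^3 = -1728 * (4*3)^3 mod 7 = 6
j = 6 * 3^(-1) mod 7 = 2

j = 2 (mod 7)


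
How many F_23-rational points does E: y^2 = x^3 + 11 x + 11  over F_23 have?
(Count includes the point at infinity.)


For each x in F_23, count y with y^2 = x^3 + 11 x + 11 mod 23:
  x = 1: RHS = 0, y in [0]  -> 1 point(s)
  x = 2: RHS = 18, y in [8, 15]  -> 2 point(s)
  x = 3: RHS = 2, y in [5, 18]  -> 2 point(s)
  x = 4: RHS = 4, y in [2, 21]  -> 2 point(s)
  x = 8: RHS = 13, y in [6, 17]  -> 2 point(s)
  x = 12: RHS = 8, y in [10, 13]  -> 2 point(s)
  x = 15: RHS = 9, y in [3, 20]  -> 2 point(s)
  x = 19: RHS = 18, y in [8, 15]  -> 2 point(s)
  x = 21: RHS = 4, y in [2, 21]  -> 2 point(s)
Affine points: 17. Add the point at infinity: total = 18.

#E(F_23) = 18


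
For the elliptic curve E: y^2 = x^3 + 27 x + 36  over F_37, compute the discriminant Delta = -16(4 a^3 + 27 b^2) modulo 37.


4 a^3 + 27 b^2 = 4*27^3 + 27*36^2 = 78732 + 34992 = 113724
Delta = -16 * (113724) = -1819584
Delta mod 37 = 2

Delta = 2 (mod 37)


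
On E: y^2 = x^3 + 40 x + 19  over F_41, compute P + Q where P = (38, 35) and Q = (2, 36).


P != Q, so use the chord formula.
s = (y2 - y1) / (x2 - x1) = (1) / (5) mod 41 = 33
x3 = s^2 - x1 - x2 mod 41 = 33^2 - 38 - 2 = 24
y3 = s (x1 - x3) - y1 mod 41 = 33 * (38 - 24) - 35 = 17

P + Q = (24, 17)


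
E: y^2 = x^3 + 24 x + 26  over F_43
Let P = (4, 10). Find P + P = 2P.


Doubling: s = (3 x1^2 + a) / (2 y1)
s = (3*4^2 + 24) / (2*10) mod 43 = 38
x3 = s^2 - 2 x1 mod 43 = 38^2 - 2*4 = 17
y3 = s (x1 - x3) - y1 mod 43 = 38 * (4 - 17) - 10 = 12

2P = (17, 12)


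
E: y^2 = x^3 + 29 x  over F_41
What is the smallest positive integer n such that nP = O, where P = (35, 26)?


Compute successive multiples of P until we hit O:
  1P = (35, 26)
  2P = (37, 5)
  3P = (28, 3)
  4P = (39, 37)
  5P = (13, 14)
  6P = (16, 3)
  7P = (11, 16)
  8P = (4, 4)
  ... (continuing to 34P)
  34P = O

ord(P) = 34


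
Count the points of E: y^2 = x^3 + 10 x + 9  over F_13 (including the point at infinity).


For each x in F_13, count y with y^2 = x^3 + 10 x + 9 mod 13:
  x = 0: RHS = 9, y in [3, 10]  -> 2 point(s)
  x = 3: RHS = 1, y in [1, 12]  -> 2 point(s)
  x = 4: RHS = 9, y in [3, 10]  -> 2 point(s)
  x = 6: RHS = 12, y in [5, 8]  -> 2 point(s)
  x = 8: RHS = 3, y in [4, 9]  -> 2 point(s)
  x = 9: RHS = 9, y in [3, 10]  -> 2 point(s)
  x = 10: RHS = 4, y in [2, 11]  -> 2 point(s)
Affine points: 14. Add the point at infinity: total = 15.

#E(F_13) = 15


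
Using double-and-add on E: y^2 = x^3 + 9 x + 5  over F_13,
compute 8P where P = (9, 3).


k = 8 = 1000_2 (binary, LSB first: 0001)
Double-and-add from P = (9, 3):
  bit 0 = 0: acc unchanged = O
  bit 1 = 0: acc unchanged = O
  bit 2 = 0: acc unchanged = O
  bit 3 = 1: acc = O + (9, 10) = (9, 10)

8P = (9, 10)


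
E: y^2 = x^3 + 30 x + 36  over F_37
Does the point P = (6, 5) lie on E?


Check whether y^2 = x^3 + 30 x + 36 (mod 37) for (x, y) = (6, 5).
LHS: y^2 = 5^2 mod 37 = 25
RHS: x^3 + 30 x + 36 = 6^3 + 30*6 + 36 mod 37 = 25
LHS = RHS

Yes, on the curve


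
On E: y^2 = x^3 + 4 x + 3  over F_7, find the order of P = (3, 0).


Compute successive multiples of P until we hit O:
  1P = (3, 0)
  2P = O

ord(P) = 2


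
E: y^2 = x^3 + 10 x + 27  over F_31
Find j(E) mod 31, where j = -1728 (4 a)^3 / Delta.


Delta = -16(4 a^3 + 27 b^2) mod 31 = 16
-1728 * (4 a)^3 = -1728 * (4*10)^3 mod 31 = 4
j = 4 * 16^(-1) mod 31 = 8

j = 8 (mod 31)


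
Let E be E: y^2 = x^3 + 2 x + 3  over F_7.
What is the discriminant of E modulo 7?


4 a^3 + 27 b^2 = 4*2^3 + 27*3^2 = 32 + 243 = 275
Delta = -16 * (275) = -4400
Delta mod 7 = 3

Delta = 3 (mod 7)


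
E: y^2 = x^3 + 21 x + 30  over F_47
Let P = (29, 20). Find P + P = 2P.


Doubling: s = (3 x1^2 + a) / (2 y1)
s = (3*29^2 + 21) / (2*20) mod 47 = 26
x3 = s^2 - 2 x1 mod 47 = 26^2 - 2*29 = 7
y3 = s (x1 - x3) - y1 mod 47 = 26 * (29 - 7) - 20 = 35

2P = (7, 35)


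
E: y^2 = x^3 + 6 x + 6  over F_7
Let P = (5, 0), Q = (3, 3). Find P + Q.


P != Q, so use the chord formula.
s = (y2 - y1) / (x2 - x1) = (3) / (5) mod 7 = 2
x3 = s^2 - x1 - x2 mod 7 = 2^2 - 5 - 3 = 3
y3 = s (x1 - x3) - y1 mod 7 = 2 * (5 - 3) - 0 = 4

P + Q = (3, 4)


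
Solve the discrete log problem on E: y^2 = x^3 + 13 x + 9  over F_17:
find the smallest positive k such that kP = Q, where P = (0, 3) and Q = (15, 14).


Enumerate multiples of P until we hit Q = (15, 14):
  1P = (0, 3)
  2P = (8, 8)
  3P = (7, 16)
  4P = (2, 3)
  5P = (15, 14)
Match found at i = 5.

k = 5


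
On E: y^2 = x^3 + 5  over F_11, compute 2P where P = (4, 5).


Doubling: s = (3 x1^2 + a) / (2 y1)
s = (3*4^2 + 0) / (2*5) mod 11 = 7
x3 = s^2 - 2 x1 mod 11 = 7^2 - 2*4 = 8
y3 = s (x1 - x3) - y1 mod 11 = 7 * (4 - 8) - 5 = 0

2P = (8, 0)


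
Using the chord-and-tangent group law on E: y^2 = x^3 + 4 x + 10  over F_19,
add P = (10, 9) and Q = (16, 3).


P != Q, so use the chord formula.
s = (y2 - y1) / (x2 - x1) = (13) / (6) mod 19 = 18
x3 = s^2 - x1 - x2 mod 19 = 18^2 - 10 - 16 = 13
y3 = s (x1 - x3) - y1 mod 19 = 18 * (10 - 13) - 9 = 13

P + Q = (13, 13)


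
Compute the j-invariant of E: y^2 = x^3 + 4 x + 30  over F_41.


Delta = -16(4 a^3 + 27 b^2) mod 41 = 7
-1728 * (4 a)^3 = -1728 * (4*4)^3 mod 41 = 24
j = 24 * 7^(-1) mod 41 = 21

j = 21 (mod 41)


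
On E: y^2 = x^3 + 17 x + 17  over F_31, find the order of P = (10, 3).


Compute successive multiples of P until we hit O:
  1P = (10, 3)
  2P = (27, 3)
  3P = (25, 28)
  4P = (16, 18)
  5P = (19, 21)
  6P = (6, 5)
  7P = (23, 19)
  8P = (3, 8)
  ... (continuing to 21P)
  21P = O

ord(P) = 21


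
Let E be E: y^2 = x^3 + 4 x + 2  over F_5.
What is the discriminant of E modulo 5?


4 a^3 + 27 b^2 = 4*4^3 + 27*2^2 = 256 + 108 = 364
Delta = -16 * (364) = -5824
Delta mod 5 = 1

Delta = 1 (mod 5)


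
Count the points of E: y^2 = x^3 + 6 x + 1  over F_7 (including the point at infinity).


For each x in F_7, count y with y^2 = x^3 + 6 x + 1 mod 7:
  x = 0: RHS = 1, y in [1, 6]  -> 2 point(s)
  x = 1: RHS = 1, y in [1, 6]  -> 2 point(s)
  x = 2: RHS = 0, y in [0]  -> 1 point(s)
  x = 3: RHS = 4, y in [2, 5]  -> 2 point(s)
  x = 5: RHS = 2, y in [3, 4]  -> 2 point(s)
  x = 6: RHS = 1, y in [1, 6]  -> 2 point(s)
Affine points: 11. Add the point at infinity: total = 12.

#E(F_7) = 12


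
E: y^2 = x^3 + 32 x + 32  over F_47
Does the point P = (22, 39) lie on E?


Check whether y^2 = x^3 + 32 x + 32 (mod 47) for (x, y) = (22, 39).
LHS: y^2 = 39^2 mod 47 = 17
RHS: x^3 + 32 x + 32 = 22^3 + 32*22 + 32 mod 47 = 10
LHS != RHS

No, not on the curve


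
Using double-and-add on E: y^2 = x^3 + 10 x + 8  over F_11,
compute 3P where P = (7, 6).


k = 3 = 11_2 (binary, LSB first: 11)
Double-and-add from P = (7, 6):
  bit 0 = 1: acc = O + (7, 6) = (7, 6)
  bit 1 = 1: acc = (7, 6) + (6, 8) = (2, 6)

3P = (2, 6)


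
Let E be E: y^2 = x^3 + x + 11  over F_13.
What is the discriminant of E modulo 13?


4 a^3 + 27 b^2 = 4*1^3 + 27*11^2 = 4 + 3267 = 3271
Delta = -16 * (3271) = -52336
Delta mod 13 = 2

Delta = 2 (mod 13)


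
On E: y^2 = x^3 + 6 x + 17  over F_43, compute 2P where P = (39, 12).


Doubling: s = (3 x1^2 + a) / (2 y1)
s = (3*39^2 + 6) / (2*12) mod 43 = 13
x3 = s^2 - 2 x1 mod 43 = 13^2 - 2*39 = 5
y3 = s (x1 - x3) - y1 mod 43 = 13 * (39 - 5) - 12 = 0

2P = (5, 0)


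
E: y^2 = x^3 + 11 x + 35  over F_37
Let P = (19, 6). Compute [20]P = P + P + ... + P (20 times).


k = 20 = 10100_2 (binary, LSB first: 00101)
Double-and-add from P = (19, 6):
  bit 0 = 0: acc unchanged = O
  bit 1 = 0: acc unchanged = O
  bit 2 = 1: acc = O + (28, 24) = (28, 24)
  bit 3 = 0: acc unchanged = (28, 24)
  bit 4 = 1: acc = (28, 24) + (7, 23) = (14, 26)

20P = (14, 26)


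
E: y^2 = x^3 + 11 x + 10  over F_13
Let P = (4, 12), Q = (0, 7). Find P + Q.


P != Q, so use the chord formula.
s = (y2 - y1) / (x2 - x1) = (8) / (9) mod 13 = 11
x3 = s^2 - x1 - x2 mod 13 = 11^2 - 4 - 0 = 0
y3 = s (x1 - x3) - y1 mod 13 = 11 * (4 - 0) - 12 = 6

P + Q = (0, 6)


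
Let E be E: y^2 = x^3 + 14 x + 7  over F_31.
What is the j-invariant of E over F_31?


Delta = -16(4 a^3 + 27 b^2) mod 31 = 4
-1728 * (4 a)^3 = -1728 * (4*14)^3 mod 31 = 8
j = 8 * 4^(-1) mod 31 = 2

j = 2 (mod 31)


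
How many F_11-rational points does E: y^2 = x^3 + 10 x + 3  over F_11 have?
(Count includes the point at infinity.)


For each x in F_11, count y with y^2 = x^3 + 10 x + 3 mod 11:
  x = 0: RHS = 3, y in [5, 6]  -> 2 point(s)
  x = 1: RHS = 3, y in [5, 6]  -> 2 point(s)
  x = 2: RHS = 9, y in [3, 8]  -> 2 point(s)
  x = 3: RHS = 5, y in [4, 7]  -> 2 point(s)
  x = 6: RHS = 4, y in [2, 9]  -> 2 point(s)
  x = 7: RHS = 9, y in [3, 8]  -> 2 point(s)
  x = 8: RHS = 1, y in [1, 10]  -> 2 point(s)
  x = 10: RHS = 3, y in [5, 6]  -> 2 point(s)
Affine points: 16. Add the point at infinity: total = 17.

#E(F_11) = 17


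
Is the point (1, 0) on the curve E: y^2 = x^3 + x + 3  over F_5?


Check whether y^2 = x^3 + 1 x + 3 (mod 5) for (x, y) = (1, 0).
LHS: y^2 = 0^2 mod 5 = 0
RHS: x^3 + 1 x + 3 = 1^3 + 1*1 + 3 mod 5 = 0
LHS = RHS

Yes, on the curve


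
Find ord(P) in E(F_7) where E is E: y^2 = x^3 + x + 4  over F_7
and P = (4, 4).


Compute successive multiples of P until we hit O:
  1P = (4, 4)
  2P = (6, 3)
  3P = (6, 4)
  4P = (4, 3)
  5P = O

ord(P) = 5


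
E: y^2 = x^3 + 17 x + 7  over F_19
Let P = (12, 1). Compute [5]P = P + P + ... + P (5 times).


k = 5 = 101_2 (binary, LSB first: 101)
Double-and-add from P = (12, 1):
  bit 0 = 1: acc = O + (12, 1) = (12, 1)
  bit 1 = 0: acc unchanged = (12, 1)
  bit 2 = 1: acc = (12, 1) + (12, 1) = (12, 18)

5P = (12, 18)


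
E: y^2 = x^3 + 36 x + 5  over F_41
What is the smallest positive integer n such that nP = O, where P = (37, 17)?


Compute successive multiples of P until we hit O:
  1P = (37, 17)
  2P = (29, 10)
  3P = (11, 16)
  4P = (32, 10)
  5P = (33, 5)
  6P = (21, 31)
  7P = (19, 39)
  8P = (28, 13)
  ... (continuing to 46P)
  46P = O

ord(P) = 46


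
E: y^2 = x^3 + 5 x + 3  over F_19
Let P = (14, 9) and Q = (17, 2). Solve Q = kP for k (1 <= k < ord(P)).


Enumerate multiples of P until we hit Q = (17, 2):
  1P = (14, 9)
  2P = (7, 1)
  3P = (9, 13)
  4P = (5, 18)
  5P = (1, 16)
  6P = (8, 17)
  7P = (3, 8)
  8P = (13, 17)
  9P = (18, 4)
  10P = (4, 7)
  11P = (17, 17)
  12P = (12, 9)
  13P = (12, 10)
  14P = (17, 2)
Match found at i = 14.

k = 14


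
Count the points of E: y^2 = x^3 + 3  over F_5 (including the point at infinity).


For each x in F_5, count y with y^2 = x^3 + 0 x + 3 mod 5:
  x = 1: RHS = 4, y in [2, 3]  -> 2 point(s)
  x = 2: RHS = 1, y in [1, 4]  -> 2 point(s)
  x = 3: RHS = 0, y in [0]  -> 1 point(s)
Affine points: 5. Add the point at infinity: total = 6.

#E(F_5) = 6


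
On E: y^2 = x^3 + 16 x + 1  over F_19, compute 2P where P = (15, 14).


Doubling: s = (3 x1^2 + a) / (2 y1)
s = (3*15^2 + 16) / (2*14) mod 19 = 5
x3 = s^2 - 2 x1 mod 19 = 5^2 - 2*15 = 14
y3 = s (x1 - x3) - y1 mod 19 = 5 * (15 - 14) - 14 = 10

2P = (14, 10)


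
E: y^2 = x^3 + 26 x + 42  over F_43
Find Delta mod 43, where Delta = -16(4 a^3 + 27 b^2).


4 a^3 + 27 b^2 = 4*26^3 + 27*42^2 = 70304 + 47628 = 117932
Delta = -16 * (117932) = -1886912
Delta mod 43 = 14

Delta = 14 (mod 43)


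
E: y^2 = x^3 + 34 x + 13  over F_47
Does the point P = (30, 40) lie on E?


Check whether y^2 = x^3 + 34 x + 13 (mod 47) for (x, y) = (30, 40).
LHS: y^2 = 40^2 mod 47 = 2
RHS: x^3 + 34 x + 13 = 30^3 + 34*30 + 13 mod 47 = 21
LHS != RHS

No, not on the curve


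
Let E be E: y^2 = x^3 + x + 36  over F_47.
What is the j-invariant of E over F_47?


Delta = -16(4 a^3 + 27 b^2) mod 47 = 22
-1728 * (4 a)^3 = -1728 * (4*1)^3 mod 47 = 46
j = 46 * 22^(-1) mod 47 = 32

j = 32 (mod 47)


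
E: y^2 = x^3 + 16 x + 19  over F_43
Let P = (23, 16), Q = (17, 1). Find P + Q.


P != Q, so use the chord formula.
s = (y2 - y1) / (x2 - x1) = (28) / (37) mod 43 = 24
x3 = s^2 - x1 - x2 mod 43 = 24^2 - 23 - 17 = 20
y3 = s (x1 - x3) - y1 mod 43 = 24 * (23 - 20) - 16 = 13

P + Q = (20, 13)


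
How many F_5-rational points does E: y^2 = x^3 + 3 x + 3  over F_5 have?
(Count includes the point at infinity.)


For each x in F_5, count y with y^2 = x^3 + 3 x + 3 mod 5:
  x = 3: RHS = 4, y in [2, 3]  -> 2 point(s)
  x = 4: RHS = 4, y in [2, 3]  -> 2 point(s)
Affine points: 4. Add the point at infinity: total = 5.

#E(F_5) = 5


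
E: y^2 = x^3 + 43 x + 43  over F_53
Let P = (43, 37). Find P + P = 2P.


Doubling: s = (3 x1^2 + a) / (2 y1)
s = (3*43^2 + 43) / (2*37) mod 53 = 34
x3 = s^2 - 2 x1 mod 53 = 34^2 - 2*43 = 10
y3 = s (x1 - x3) - y1 mod 53 = 34 * (43 - 10) - 37 = 25

2P = (10, 25)


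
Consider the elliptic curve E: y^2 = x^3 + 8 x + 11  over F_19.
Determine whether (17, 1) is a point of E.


Check whether y^2 = x^3 + 8 x + 11 (mod 19) for (x, y) = (17, 1).
LHS: y^2 = 1^2 mod 19 = 1
RHS: x^3 + 8 x + 11 = 17^3 + 8*17 + 11 mod 19 = 6
LHS != RHS

No, not on the curve


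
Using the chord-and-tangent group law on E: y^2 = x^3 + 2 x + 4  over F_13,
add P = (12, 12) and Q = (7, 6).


P != Q, so use the chord formula.
s = (y2 - y1) / (x2 - x1) = (7) / (8) mod 13 = 9
x3 = s^2 - x1 - x2 mod 13 = 9^2 - 12 - 7 = 10
y3 = s (x1 - x3) - y1 mod 13 = 9 * (12 - 10) - 12 = 6

P + Q = (10, 6)


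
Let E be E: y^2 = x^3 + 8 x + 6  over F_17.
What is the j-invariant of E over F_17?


Delta = -16(4 a^3 + 27 b^2) mod 17 = 11
-1728 * (4 a)^3 = -1728 * (4*8)^3 mod 17 = 3
j = 3 * 11^(-1) mod 17 = 8

j = 8 (mod 17)


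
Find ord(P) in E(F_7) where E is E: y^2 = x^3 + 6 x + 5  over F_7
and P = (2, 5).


Compute successive multiples of P until we hit O:
  1P = (2, 5)
  2P = (4, 4)
  3P = (3, 6)
  4P = (3, 1)
  5P = (4, 3)
  6P = (2, 2)
  7P = O

ord(P) = 7


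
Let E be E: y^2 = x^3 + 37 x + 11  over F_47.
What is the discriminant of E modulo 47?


4 a^3 + 27 b^2 = 4*37^3 + 27*11^2 = 202612 + 3267 = 205879
Delta = -16 * (205879) = -3294064
Delta mod 47 = 25

Delta = 25 (mod 47)


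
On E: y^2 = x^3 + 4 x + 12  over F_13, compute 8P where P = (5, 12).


k = 8 = 1000_2 (binary, LSB first: 0001)
Double-and-add from P = (5, 12):
  bit 0 = 0: acc unchanged = O
  bit 1 = 0: acc unchanged = O
  bit 2 = 0: acc unchanged = O
  bit 3 = 1: acc = O + (8, 6) = (8, 6)

8P = (8, 6)
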